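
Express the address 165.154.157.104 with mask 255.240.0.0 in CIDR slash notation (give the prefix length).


Binary: 11111111.11110000.00000000.00000000
Count leading 1s
Prefix: /12


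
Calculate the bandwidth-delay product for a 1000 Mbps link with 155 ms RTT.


BDP = bandwidth * RTT
= 1000 Mbps * 155 ms
= 1000 * 1e6 * 155 / 1000 bits
= 155000000 bits
= 19375000 bytes
= 18920.8984 KB
BDP = 155000000 bits (19375000 bytes)


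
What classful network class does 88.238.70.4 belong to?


First octet: 88
Binary: 01011000
0xxxxxxx -> Class A (1-126)
Class A, default mask 255.0.0.0 (/8)


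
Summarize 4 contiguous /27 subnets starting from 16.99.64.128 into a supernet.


Original prefix: /27
Number of subnets: 4 = 2^2
New prefix = 27 - 2 = 25
Supernet: 16.99.64.128/25


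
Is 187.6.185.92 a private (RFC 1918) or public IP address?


RFC 1918 private ranges:
  10.0.0.0/8 (10.0.0.0 - 10.255.255.255)
  172.16.0.0/12 (172.16.0.0 - 172.31.255.255)
  192.168.0.0/16 (192.168.0.0 - 192.168.255.255)
Public (not in any RFC 1918 range)


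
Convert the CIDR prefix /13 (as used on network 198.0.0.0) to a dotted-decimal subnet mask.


/13 means 13 network bits, 19 host bits
Binary: 11111111111110000000000000000000
Mask: 255.248.0.0


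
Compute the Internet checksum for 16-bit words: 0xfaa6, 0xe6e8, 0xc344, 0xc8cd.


Sum all words (with carry folding):
+ 0xfaa6 = 0xfaa6
+ 0xe6e8 = 0xe18f
+ 0xc344 = 0xa4d4
+ 0xc8cd = 0x6da2
One's complement: ~0x6da2
Checksum = 0x925d


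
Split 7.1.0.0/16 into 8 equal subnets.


New prefix = 16 + 3 = 19
Each subnet has 8192 addresses
  7.1.0.0/19
  7.1.32.0/19
  7.1.64.0/19
  7.1.96.0/19
  7.1.128.0/19
  7.1.160.0/19
  7.1.192.0/19
  7.1.224.0/19
Subnets: 7.1.0.0/19, 7.1.32.0/19, 7.1.64.0/19, 7.1.96.0/19, 7.1.128.0/19, 7.1.160.0/19, 7.1.192.0/19, 7.1.224.0/19


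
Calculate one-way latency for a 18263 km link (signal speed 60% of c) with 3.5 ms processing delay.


Speed = 0.6 * 3e5 km/s = 180000 km/s
Propagation delay = 18263 / 180000 = 0.1015 s = 101.4611 ms
Processing delay = 3.5 ms
Total one-way latency = 104.9611 ms


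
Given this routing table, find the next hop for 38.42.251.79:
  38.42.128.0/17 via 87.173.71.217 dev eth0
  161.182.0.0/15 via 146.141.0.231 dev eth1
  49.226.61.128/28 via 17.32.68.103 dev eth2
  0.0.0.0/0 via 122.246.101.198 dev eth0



Longest prefix match for 38.42.251.79:
  /17 38.42.128.0: MATCH
  /15 161.182.0.0: no
  /28 49.226.61.128: no
  /0 0.0.0.0: MATCH
Selected: next-hop 87.173.71.217 via eth0 (matched /17)


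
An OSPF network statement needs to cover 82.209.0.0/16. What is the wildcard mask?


Subnet mask: 255.255.0.0
Wildcard = 255.255.255.255 - subnet mask
255 - 255 = 0
255 - 255 = 0
255 - 0 = 255
255 - 0 = 255
Wildcard: 0.0.255.255


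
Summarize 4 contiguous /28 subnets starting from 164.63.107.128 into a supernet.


Original prefix: /28
Number of subnets: 4 = 2^2
New prefix = 28 - 2 = 26
Supernet: 164.63.107.128/26


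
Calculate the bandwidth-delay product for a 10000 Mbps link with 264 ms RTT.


BDP = bandwidth * RTT
= 10000 Mbps * 264 ms
= 10000 * 1e6 * 264 / 1000 bits
= 2640000000 bits
= 330000000 bytes
= 322265.625 KB
BDP = 2640000000 bits (330000000 bytes)


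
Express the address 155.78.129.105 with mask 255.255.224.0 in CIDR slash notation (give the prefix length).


Binary: 11111111.11111111.11100000.00000000
Count leading 1s
Prefix: /19


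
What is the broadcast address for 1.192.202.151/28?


Network: 1.192.202.144/28
Host bits = 4
Set all host bits to 1:
Broadcast: 1.192.202.159


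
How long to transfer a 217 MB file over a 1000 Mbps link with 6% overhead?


Effective throughput = 1000 * (1 - 6/100) = 940 Mbps
File size in Mb = 217 * 8 = 1736 Mb
Time = 1736 / 940
Time = 1.8468 seconds


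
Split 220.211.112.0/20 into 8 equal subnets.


New prefix = 20 + 3 = 23
Each subnet has 512 addresses
  220.211.112.0/23
  220.211.114.0/23
  220.211.116.0/23
  220.211.118.0/23
  220.211.120.0/23
  220.211.122.0/23
  220.211.124.0/23
  220.211.126.0/23
Subnets: 220.211.112.0/23, 220.211.114.0/23, 220.211.116.0/23, 220.211.118.0/23, 220.211.120.0/23, 220.211.122.0/23, 220.211.124.0/23, 220.211.126.0/23


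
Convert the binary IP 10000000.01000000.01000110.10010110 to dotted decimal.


10000000 = 128
01000000 = 64
01000110 = 70
10010110 = 150
IP: 128.64.70.150


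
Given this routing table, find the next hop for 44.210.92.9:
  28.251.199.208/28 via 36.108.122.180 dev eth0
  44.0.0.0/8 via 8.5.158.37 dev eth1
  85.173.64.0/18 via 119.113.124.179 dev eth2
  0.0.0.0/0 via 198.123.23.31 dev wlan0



Longest prefix match for 44.210.92.9:
  /28 28.251.199.208: no
  /8 44.0.0.0: MATCH
  /18 85.173.64.0: no
  /0 0.0.0.0: MATCH
Selected: next-hop 8.5.158.37 via eth1 (matched /8)


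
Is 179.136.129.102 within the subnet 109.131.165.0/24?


Subnet network: 109.131.165.0
Test IP AND mask: 179.136.129.0
No, 179.136.129.102 is not in 109.131.165.0/24


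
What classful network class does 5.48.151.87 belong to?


First octet: 5
Binary: 00000101
0xxxxxxx -> Class A (1-126)
Class A, default mask 255.0.0.0 (/8)


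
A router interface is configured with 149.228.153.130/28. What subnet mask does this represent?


/28 means 28 network bits, 4 host bits
Binary: 11111111111111111111111111110000
Mask: 255.255.255.240


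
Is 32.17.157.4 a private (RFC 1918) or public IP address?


RFC 1918 private ranges:
  10.0.0.0/8 (10.0.0.0 - 10.255.255.255)
  172.16.0.0/12 (172.16.0.0 - 172.31.255.255)
  192.168.0.0/16 (192.168.0.0 - 192.168.255.255)
Public (not in any RFC 1918 range)


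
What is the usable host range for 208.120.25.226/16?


Network: 208.120.0.0
Broadcast: 208.120.255.255
First usable = network + 1
Last usable = broadcast - 1
Range: 208.120.0.1 to 208.120.255.254


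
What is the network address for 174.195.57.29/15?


IP:   10101110.11000011.00111001.00011101
Mask: 11111111.11111110.00000000.00000000
AND operation:
Net:  10101110.11000010.00000000.00000000
Network: 174.194.0.0/15


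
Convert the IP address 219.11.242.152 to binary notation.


219 = 11011011
11 = 00001011
242 = 11110010
152 = 10011000
Binary: 11011011.00001011.11110010.10011000


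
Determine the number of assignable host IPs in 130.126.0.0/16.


Host bits = 32 - 16 = 16
Total addresses = 2^16 = 65536
Usable = total - 2 (network and broadcast)
Usable hosts: 65534


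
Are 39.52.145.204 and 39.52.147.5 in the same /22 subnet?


Mask: 255.255.252.0
39.52.145.204 AND mask = 39.52.144.0
39.52.147.5 AND mask = 39.52.144.0
Yes, same subnet (39.52.144.0)


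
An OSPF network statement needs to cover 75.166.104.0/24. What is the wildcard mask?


Subnet mask: 255.255.255.0
Wildcard = 255.255.255.255 - subnet mask
255 - 255 = 0
255 - 255 = 0
255 - 255 = 0
255 - 0 = 255
Wildcard: 0.0.0.255


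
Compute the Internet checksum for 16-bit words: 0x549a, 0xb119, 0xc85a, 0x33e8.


Sum all words (with carry folding):
+ 0x549a = 0x549a
+ 0xb119 = 0x05b4
+ 0xc85a = 0xce0e
+ 0x33e8 = 0x01f7
One's complement: ~0x01f7
Checksum = 0xfe08


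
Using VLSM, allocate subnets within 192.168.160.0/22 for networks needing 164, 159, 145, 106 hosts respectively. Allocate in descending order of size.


164 hosts -> /24 (254 usable): 192.168.160.0/24
159 hosts -> /24 (254 usable): 192.168.161.0/24
145 hosts -> /24 (254 usable): 192.168.162.0/24
106 hosts -> /25 (126 usable): 192.168.163.0/25
Allocation: 192.168.160.0/24 (164 hosts, 254 usable); 192.168.161.0/24 (159 hosts, 254 usable); 192.168.162.0/24 (145 hosts, 254 usable); 192.168.163.0/25 (106 hosts, 126 usable)


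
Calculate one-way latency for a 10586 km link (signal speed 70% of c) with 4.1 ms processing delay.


Speed = 0.7 * 3e5 km/s = 210000 km/s
Propagation delay = 10586 / 210000 = 0.0504 s = 50.4095 ms
Processing delay = 4.1 ms
Total one-way latency = 54.5095 ms


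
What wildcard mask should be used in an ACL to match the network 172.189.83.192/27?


Subnet mask: 255.255.255.224
Wildcard = 255.255.255.255 - subnet mask
255 - 255 = 0
255 - 255 = 0
255 - 255 = 0
255 - 224 = 31
Wildcard: 0.0.0.31


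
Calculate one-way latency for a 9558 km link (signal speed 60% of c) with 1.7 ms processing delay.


Speed = 0.6 * 3e5 km/s = 180000 km/s
Propagation delay = 9558 / 180000 = 0.0531 s = 53.1 ms
Processing delay = 1.7 ms
Total one-way latency = 54.8 ms


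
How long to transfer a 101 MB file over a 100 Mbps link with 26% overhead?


Effective throughput = 100 * (1 - 26/100) = 74 Mbps
File size in Mb = 101 * 8 = 808 Mb
Time = 808 / 74
Time = 10.9189 seconds


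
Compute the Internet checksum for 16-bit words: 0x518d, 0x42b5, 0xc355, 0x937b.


Sum all words (with carry folding):
+ 0x518d = 0x518d
+ 0x42b5 = 0x9442
+ 0xc355 = 0x5798
+ 0x937b = 0xeb13
One's complement: ~0xeb13
Checksum = 0x14ec


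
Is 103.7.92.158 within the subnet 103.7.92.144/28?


Subnet network: 103.7.92.144
Test IP AND mask: 103.7.92.144
Yes, 103.7.92.158 is in 103.7.92.144/28


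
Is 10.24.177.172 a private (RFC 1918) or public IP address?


RFC 1918 private ranges:
  10.0.0.0/8 (10.0.0.0 - 10.255.255.255)
  172.16.0.0/12 (172.16.0.0 - 172.31.255.255)
  192.168.0.0/16 (192.168.0.0 - 192.168.255.255)
Private (in 10.0.0.0/8)


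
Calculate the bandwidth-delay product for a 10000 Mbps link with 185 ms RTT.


BDP = bandwidth * RTT
= 10000 Mbps * 185 ms
= 10000 * 1e6 * 185 / 1000 bits
= 1850000000 bits
= 231250000 bytes
= 225830.0781 KB
BDP = 1850000000 bits (231250000 bytes)


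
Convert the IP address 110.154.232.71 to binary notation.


110 = 01101110
154 = 10011010
232 = 11101000
71 = 01000111
Binary: 01101110.10011010.11101000.01000111


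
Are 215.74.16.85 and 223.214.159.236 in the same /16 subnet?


Mask: 255.255.0.0
215.74.16.85 AND mask = 215.74.0.0
223.214.159.236 AND mask = 223.214.0.0
No, different subnets (215.74.0.0 vs 223.214.0.0)


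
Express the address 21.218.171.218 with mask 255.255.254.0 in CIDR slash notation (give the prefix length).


Binary: 11111111.11111111.11111110.00000000
Count leading 1s
Prefix: /23


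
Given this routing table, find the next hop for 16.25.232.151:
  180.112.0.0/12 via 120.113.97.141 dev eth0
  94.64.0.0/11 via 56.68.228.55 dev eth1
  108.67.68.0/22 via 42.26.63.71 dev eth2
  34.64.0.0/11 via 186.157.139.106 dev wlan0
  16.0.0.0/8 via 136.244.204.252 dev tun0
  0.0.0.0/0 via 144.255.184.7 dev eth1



Longest prefix match for 16.25.232.151:
  /12 180.112.0.0: no
  /11 94.64.0.0: no
  /22 108.67.68.0: no
  /11 34.64.0.0: no
  /8 16.0.0.0: MATCH
  /0 0.0.0.0: MATCH
Selected: next-hop 136.244.204.252 via tun0 (matched /8)


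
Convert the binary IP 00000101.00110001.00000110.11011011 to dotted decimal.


00000101 = 5
00110001 = 49
00000110 = 6
11011011 = 219
IP: 5.49.6.219


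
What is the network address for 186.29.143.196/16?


IP:   10111010.00011101.10001111.11000100
Mask: 11111111.11111111.00000000.00000000
AND operation:
Net:  10111010.00011101.00000000.00000000
Network: 186.29.0.0/16


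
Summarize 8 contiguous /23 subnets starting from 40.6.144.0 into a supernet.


Original prefix: /23
Number of subnets: 8 = 2^3
New prefix = 23 - 3 = 20
Supernet: 40.6.144.0/20


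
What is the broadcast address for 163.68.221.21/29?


Network: 163.68.221.16/29
Host bits = 3
Set all host bits to 1:
Broadcast: 163.68.221.23


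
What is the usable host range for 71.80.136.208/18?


Network: 71.80.128.0
Broadcast: 71.80.191.255
First usable = network + 1
Last usable = broadcast - 1
Range: 71.80.128.1 to 71.80.191.254


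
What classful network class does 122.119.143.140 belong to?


First octet: 122
Binary: 01111010
0xxxxxxx -> Class A (1-126)
Class A, default mask 255.0.0.0 (/8)


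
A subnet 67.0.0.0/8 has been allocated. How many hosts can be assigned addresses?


Host bits = 32 - 8 = 24
Total addresses = 2^24 = 16777216
Usable = total - 2 (network and broadcast)
Usable hosts: 16777214


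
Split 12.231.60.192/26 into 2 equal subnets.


New prefix = 26 + 1 = 27
Each subnet has 32 addresses
  12.231.60.192/27
  12.231.60.224/27
Subnets: 12.231.60.192/27, 12.231.60.224/27


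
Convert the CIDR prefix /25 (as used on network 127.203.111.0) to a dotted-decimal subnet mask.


/25 means 25 network bits, 7 host bits
Binary: 11111111111111111111111110000000
Mask: 255.255.255.128


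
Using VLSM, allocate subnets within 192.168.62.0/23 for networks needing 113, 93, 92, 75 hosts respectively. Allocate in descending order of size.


113 hosts -> /25 (126 usable): 192.168.62.0/25
93 hosts -> /25 (126 usable): 192.168.62.128/25
92 hosts -> /25 (126 usable): 192.168.63.0/25
75 hosts -> /25 (126 usable): 192.168.63.128/25
Allocation: 192.168.62.0/25 (113 hosts, 126 usable); 192.168.62.128/25 (93 hosts, 126 usable); 192.168.63.0/25 (92 hosts, 126 usable); 192.168.63.128/25 (75 hosts, 126 usable)


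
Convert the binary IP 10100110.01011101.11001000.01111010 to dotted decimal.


10100110 = 166
01011101 = 93
11001000 = 200
01111010 = 122
IP: 166.93.200.122


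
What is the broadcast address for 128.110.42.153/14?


Network: 128.108.0.0/14
Host bits = 18
Set all host bits to 1:
Broadcast: 128.111.255.255


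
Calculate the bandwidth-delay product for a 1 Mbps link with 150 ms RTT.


BDP = bandwidth * RTT
= 1 Mbps * 150 ms
= 1 * 1e6 * 150 / 1000 bits
= 150000 bits
= 18750 bytes
= 18.3105 KB
BDP = 150000 bits (18750 bytes)


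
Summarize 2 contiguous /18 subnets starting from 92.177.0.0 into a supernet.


Original prefix: /18
Number of subnets: 2 = 2^1
New prefix = 18 - 1 = 17
Supernet: 92.177.0.0/17


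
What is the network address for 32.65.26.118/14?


IP:   00100000.01000001.00011010.01110110
Mask: 11111111.11111100.00000000.00000000
AND operation:
Net:  00100000.01000000.00000000.00000000
Network: 32.64.0.0/14


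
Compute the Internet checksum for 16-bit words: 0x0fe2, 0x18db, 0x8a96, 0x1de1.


Sum all words (with carry folding):
+ 0x0fe2 = 0x0fe2
+ 0x18db = 0x28bd
+ 0x8a96 = 0xb353
+ 0x1de1 = 0xd134
One's complement: ~0xd134
Checksum = 0x2ecb


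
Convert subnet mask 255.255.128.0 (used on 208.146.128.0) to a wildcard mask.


Subnet mask: 255.255.128.0
Wildcard = 255.255.255.255 - subnet mask
255 - 255 = 0
255 - 255 = 0
255 - 128 = 127
255 - 0 = 255
Wildcard: 0.0.127.255


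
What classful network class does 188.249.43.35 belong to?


First octet: 188
Binary: 10111100
10xxxxxx -> Class B (128-191)
Class B, default mask 255.255.0.0 (/16)


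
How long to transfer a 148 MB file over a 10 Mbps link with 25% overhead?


Effective throughput = 10 * (1 - 25/100) = 7.5 Mbps
File size in Mb = 148 * 8 = 1184 Mb
Time = 1184 / 7.5
Time = 157.8667 seconds


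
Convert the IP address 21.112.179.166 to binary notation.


21 = 00010101
112 = 01110000
179 = 10110011
166 = 10100110
Binary: 00010101.01110000.10110011.10100110


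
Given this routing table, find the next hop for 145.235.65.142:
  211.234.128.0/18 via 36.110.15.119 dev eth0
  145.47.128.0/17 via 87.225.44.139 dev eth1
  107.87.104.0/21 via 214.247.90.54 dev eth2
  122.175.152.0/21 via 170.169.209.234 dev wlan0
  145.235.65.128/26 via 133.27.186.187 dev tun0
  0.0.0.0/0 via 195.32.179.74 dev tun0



Longest prefix match for 145.235.65.142:
  /18 211.234.128.0: no
  /17 145.47.128.0: no
  /21 107.87.104.0: no
  /21 122.175.152.0: no
  /26 145.235.65.128: MATCH
  /0 0.0.0.0: MATCH
Selected: next-hop 133.27.186.187 via tun0 (matched /26)


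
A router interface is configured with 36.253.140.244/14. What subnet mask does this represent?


/14 means 14 network bits, 18 host bits
Binary: 11111111111111000000000000000000
Mask: 255.252.0.0


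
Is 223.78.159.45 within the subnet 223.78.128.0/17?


Subnet network: 223.78.128.0
Test IP AND mask: 223.78.128.0
Yes, 223.78.159.45 is in 223.78.128.0/17


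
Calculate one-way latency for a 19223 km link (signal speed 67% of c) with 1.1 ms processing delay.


Speed = 0.67 * 3e5 km/s = 201000 km/s
Propagation delay = 19223 / 201000 = 0.0956 s = 95.6368 ms
Processing delay = 1.1 ms
Total one-way latency = 96.7368 ms


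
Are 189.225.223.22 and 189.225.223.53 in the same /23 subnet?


Mask: 255.255.254.0
189.225.223.22 AND mask = 189.225.222.0
189.225.223.53 AND mask = 189.225.222.0
Yes, same subnet (189.225.222.0)


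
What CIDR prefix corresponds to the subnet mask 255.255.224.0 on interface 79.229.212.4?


Binary: 11111111.11111111.11100000.00000000
Count leading 1s
Prefix: /19


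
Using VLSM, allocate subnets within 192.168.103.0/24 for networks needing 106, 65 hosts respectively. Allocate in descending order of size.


106 hosts -> /25 (126 usable): 192.168.103.0/25
65 hosts -> /25 (126 usable): 192.168.103.128/25
Allocation: 192.168.103.0/25 (106 hosts, 126 usable); 192.168.103.128/25 (65 hosts, 126 usable)


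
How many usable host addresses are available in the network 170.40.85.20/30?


Host bits = 32 - 30 = 2
Total addresses = 2^2 = 4
Usable = total - 2 (network and broadcast)
Usable hosts: 2


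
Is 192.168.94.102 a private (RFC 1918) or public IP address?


RFC 1918 private ranges:
  10.0.0.0/8 (10.0.0.0 - 10.255.255.255)
  172.16.0.0/12 (172.16.0.0 - 172.31.255.255)
  192.168.0.0/16 (192.168.0.0 - 192.168.255.255)
Private (in 192.168.0.0/16)


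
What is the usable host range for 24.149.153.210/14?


Network: 24.148.0.0
Broadcast: 24.151.255.255
First usable = network + 1
Last usable = broadcast - 1
Range: 24.148.0.1 to 24.151.255.254


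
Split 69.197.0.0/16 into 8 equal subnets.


New prefix = 16 + 3 = 19
Each subnet has 8192 addresses
  69.197.0.0/19
  69.197.32.0/19
  69.197.64.0/19
  69.197.96.0/19
  69.197.128.0/19
  69.197.160.0/19
  69.197.192.0/19
  69.197.224.0/19
Subnets: 69.197.0.0/19, 69.197.32.0/19, 69.197.64.0/19, 69.197.96.0/19, 69.197.128.0/19, 69.197.160.0/19, 69.197.192.0/19, 69.197.224.0/19


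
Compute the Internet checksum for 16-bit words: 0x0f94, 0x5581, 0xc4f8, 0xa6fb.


Sum all words (with carry folding):
+ 0x0f94 = 0x0f94
+ 0x5581 = 0x6515
+ 0xc4f8 = 0x2a0e
+ 0xa6fb = 0xd109
One's complement: ~0xd109
Checksum = 0x2ef6


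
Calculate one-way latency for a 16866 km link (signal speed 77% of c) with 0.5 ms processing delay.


Speed = 0.77 * 3e5 km/s = 231000 km/s
Propagation delay = 16866 / 231000 = 0.073 s = 73.013 ms
Processing delay = 0.5 ms
Total one-way latency = 73.513 ms


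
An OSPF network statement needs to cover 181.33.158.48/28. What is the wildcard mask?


Subnet mask: 255.255.255.240
Wildcard = 255.255.255.255 - subnet mask
255 - 255 = 0
255 - 255 = 0
255 - 255 = 0
255 - 240 = 15
Wildcard: 0.0.0.15


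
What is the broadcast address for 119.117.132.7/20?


Network: 119.117.128.0/20
Host bits = 12
Set all host bits to 1:
Broadcast: 119.117.143.255


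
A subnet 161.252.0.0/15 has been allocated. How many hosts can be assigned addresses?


Host bits = 32 - 15 = 17
Total addresses = 2^17 = 131072
Usable = total - 2 (network and broadcast)
Usable hosts: 131070


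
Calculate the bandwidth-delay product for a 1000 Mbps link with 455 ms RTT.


BDP = bandwidth * RTT
= 1000 Mbps * 455 ms
= 1000 * 1e6 * 455 / 1000 bits
= 455000000 bits
= 56875000 bytes
= 55541.9922 KB
BDP = 455000000 bits (56875000 bytes)


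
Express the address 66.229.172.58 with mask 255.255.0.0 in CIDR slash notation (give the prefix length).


Binary: 11111111.11111111.00000000.00000000
Count leading 1s
Prefix: /16


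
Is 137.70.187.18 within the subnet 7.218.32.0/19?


Subnet network: 7.218.32.0
Test IP AND mask: 137.70.160.0
No, 137.70.187.18 is not in 7.218.32.0/19


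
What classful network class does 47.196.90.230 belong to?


First octet: 47
Binary: 00101111
0xxxxxxx -> Class A (1-126)
Class A, default mask 255.0.0.0 (/8)


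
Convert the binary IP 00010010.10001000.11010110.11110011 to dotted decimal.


00010010 = 18
10001000 = 136
11010110 = 214
11110011 = 243
IP: 18.136.214.243


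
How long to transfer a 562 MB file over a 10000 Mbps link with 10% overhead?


Effective throughput = 10000 * (1 - 10/100) = 9000 Mbps
File size in Mb = 562 * 8 = 4496 Mb
Time = 4496 / 9000
Time = 0.4996 seconds


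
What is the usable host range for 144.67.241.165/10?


Network: 144.64.0.0
Broadcast: 144.127.255.255
First usable = network + 1
Last usable = broadcast - 1
Range: 144.64.0.1 to 144.127.255.254


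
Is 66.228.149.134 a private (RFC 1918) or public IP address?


RFC 1918 private ranges:
  10.0.0.0/8 (10.0.0.0 - 10.255.255.255)
  172.16.0.0/12 (172.16.0.0 - 172.31.255.255)
  192.168.0.0/16 (192.168.0.0 - 192.168.255.255)
Public (not in any RFC 1918 range)


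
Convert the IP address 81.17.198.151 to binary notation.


81 = 01010001
17 = 00010001
198 = 11000110
151 = 10010111
Binary: 01010001.00010001.11000110.10010111


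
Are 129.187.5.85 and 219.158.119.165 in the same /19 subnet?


Mask: 255.255.224.0
129.187.5.85 AND mask = 129.187.0.0
219.158.119.165 AND mask = 219.158.96.0
No, different subnets (129.187.0.0 vs 219.158.96.0)


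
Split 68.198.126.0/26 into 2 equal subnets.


New prefix = 26 + 1 = 27
Each subnet has 32 addresses
  68.198.126.0/27
  68.198.126.32/27
Subnets: 68.198.126.0/27, 68.198.126.32/27


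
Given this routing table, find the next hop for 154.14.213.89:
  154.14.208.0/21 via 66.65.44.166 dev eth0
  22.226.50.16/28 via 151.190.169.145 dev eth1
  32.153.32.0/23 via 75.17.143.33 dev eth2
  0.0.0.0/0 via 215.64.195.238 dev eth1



Longest prefix match for 154.14.213.89:
  /21 154.14.208.0: MATCH
  /28 22.226.50.16: no
  /23 32.153.32.0: no
  /0 0.0.0.0: MATCH
Selected: next-hop 66.65.44.166 via eth0 (matched /21)


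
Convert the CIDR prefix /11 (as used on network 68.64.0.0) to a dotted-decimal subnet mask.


/11 means 11 network bits, 21 host bits
Binary: 11111111111000000000000000000000
Mask: 255.224.0.0


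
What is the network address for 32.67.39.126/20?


IP:   00100000.01000011.00100111.01111110
Mask: 11111111.11111111.11110000.00000000
AND operation:
Net:  00100000.01000011.00100000.00000000
Network: 32.67.32.0/20


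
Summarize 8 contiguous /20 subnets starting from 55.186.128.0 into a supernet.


Original prefix: /20
Number of subnets: 8 = 2^3
New prefix = 20 - 3 = 17
Supernet: 55.186.128.0/17


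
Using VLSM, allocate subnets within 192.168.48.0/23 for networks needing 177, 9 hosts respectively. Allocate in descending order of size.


177 hosts -> /24 (254 usable): 192.168.48.0/24
9 hosts -> /28 (14 usable): 192.168.49.0/28
Allocation: 192.168.48.0/24 (177 hosts, 254 usable); 192.168.49.0/28 (9 hosts, 14 usable)


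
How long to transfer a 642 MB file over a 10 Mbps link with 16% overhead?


Effective throughput = 10 * (1 - 16/100) = 8.4 Mbps
File size in Mb = 642 * 8 = 5136 Mb
Time = 5136 / 8.4
Time = 611.4286 seconds


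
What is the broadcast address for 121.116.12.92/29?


Network: 121.116.12.88/29
Host bits = 3
Set all host bits to 1:
Broadcast: 121.116.12.95


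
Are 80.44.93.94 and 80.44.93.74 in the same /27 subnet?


Mask: 255.255.255.224
80.44.93.94 AND mask = 80.44.93.64
80.44.93.74 AND mask = 80.44.93.64
Yes, same subnet (80.44.93.64)


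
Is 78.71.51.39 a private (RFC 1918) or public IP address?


RFC 1918 private ranges:
  10.0.0.0/8 (10.0.0.0 - 10.255.255.255)
  172.16.0.0/12 (172.16.0.0 - 172.31.255.255)
  192.168.0.0/16 (192.168.0.0 - 192.168.255.255)
Public (not in any RFC 1918 range)


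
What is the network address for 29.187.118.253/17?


IP:   00011101.10111011.01110110.11111101
Mask: 11111111.11111111.10000000.00000000
AND operation:
Net:  00011101.10111011.00000000.00000000
Network: 29.187.0.0/17


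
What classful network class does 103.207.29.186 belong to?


First octet: 103
Binary: 01100111
0xxxxxxx -> Class A (1-126)
Class A, default mask 255.0.0.0 (/8)


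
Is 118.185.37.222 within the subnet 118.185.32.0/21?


Subnet network: 118.185.32.0
Test IP AND mask: 118.185.32.0
Yes, 118.185.37.222 is in 118.185.32.0/21


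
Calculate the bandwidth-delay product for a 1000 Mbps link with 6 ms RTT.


BDP = bandwidth * RTT
= 1000 Mbps * 6 ms
= 1000 * 1e6 * 6 / 1000 bits
= 6000000 bits
= 750000 bytes
= 732.4219 KB
BDP = 6000000 bits (750000 bytes)


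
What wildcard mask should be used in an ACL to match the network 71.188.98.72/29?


Subnet mask: 255.255.255.248
Wildcard = 255.255.255.255 - subnet mask
255 - 255 = 0
255 - 255 = 0
255 - 255 = 0
255 - 248 = 7
Wildcard: 0.0.0.7


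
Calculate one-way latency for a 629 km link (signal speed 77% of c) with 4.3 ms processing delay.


Speed = 0.77 * 3e5 km/s = 231000 km/s
Propagation delay = 629 / 231000 = 0.0027 s = 2.7229 ms
Processing delay = 4.3 ms
Total one-way latency = 7.0229 ms


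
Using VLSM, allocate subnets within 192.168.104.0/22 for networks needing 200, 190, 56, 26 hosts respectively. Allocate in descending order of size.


200 hosts -> /24 (254 usable): 192.168.104.0/24
190 hosts -> /24 (254 usable): 192.168.105.0/24
56 hosts -> /26 (62 usable): 192.168.106.0/26
26 hosts -> /27 (30 usable): 192.168.106.64/27
Allocation: 192.168.104.0/24 (200 hosts, 254 usable); 192.168.105.0/24 (190 hosts, 254 usable); 192.168.106.0/26 (56 hosts, 62 usable); 192.168.106.64/27 (26 hosts, 30 usable)


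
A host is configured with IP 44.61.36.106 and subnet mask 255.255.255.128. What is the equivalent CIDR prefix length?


Binary: 11111111.11111111.11111111.10000000
Count leading 1s
Prefix: /25


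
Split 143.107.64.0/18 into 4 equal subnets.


New prefix = 18 + 2 = 20
Each subnet has 4096 addresses
  143.107.64.0/20
  143.107.80.0/20
  143.107.96.0/20
  143.107.112.0/20
Subnets: 143.107.64.0/20, 143.107.80.0/20, 143.107.96.0/20, 143.107.112.0/20


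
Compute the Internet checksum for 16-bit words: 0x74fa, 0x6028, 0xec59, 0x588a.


Sum all words (with carry folding):
+ 0x74fa = 0x74fa
+ 0x6028 = 0xd522
+ 0xec59 = 0xc17c
+ 0x588a = 0x1a07
One's complement: ~0x1a07
Checksum = 0xe5f8


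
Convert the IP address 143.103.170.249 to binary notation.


143 = 10001111
103 = 01100111
170 = 10101010
249 = 11111001
Binary: 10001111.01100111.10101010.11111001


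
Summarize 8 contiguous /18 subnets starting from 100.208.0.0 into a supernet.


Original prefix: /18
Number of subnets: 8 = 2^3
New prefix = 18 - 3 = 15
Supernet: 100.208.0.0/15


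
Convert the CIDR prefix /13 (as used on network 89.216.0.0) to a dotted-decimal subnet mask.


/13 means 13 network bits, 19 host bits
Binary: 11111111111110000000000000000000
Mask: 255.248.0.0


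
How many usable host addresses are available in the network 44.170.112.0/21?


Host bits = 32 - 21 = 11
Total addresses = 2^11 = 2048
Usable = total - 2 (network and broadcast)
Usable hosts: 2046


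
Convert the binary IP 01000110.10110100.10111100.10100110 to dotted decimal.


01000110 = 70
10110100 = 180
10111100 = 188
10100110 = 166
IP: 70.180.188.166


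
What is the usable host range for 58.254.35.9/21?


Network: 58.254.32.0
Broadcast: 58.254.39.255
First usable = network + 1
Last usable = broadcast - 1
Range: 58.254.32.1 to 58.254.39.254


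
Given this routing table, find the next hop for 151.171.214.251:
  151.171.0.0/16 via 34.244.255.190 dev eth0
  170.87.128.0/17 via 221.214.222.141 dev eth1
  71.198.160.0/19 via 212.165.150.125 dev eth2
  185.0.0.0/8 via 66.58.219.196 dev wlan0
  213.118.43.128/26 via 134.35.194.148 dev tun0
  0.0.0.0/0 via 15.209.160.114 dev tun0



Longest prefix match for 151.171.214.251:
  /16 151.171.0.0: MATCH
  /17 170.87.128.0: no
  /19 71.198.160.0: no
  /8 185.0.0.0: no
  /26 213.118.43.128: no
  /0 0.0.0.0: MATCH
Selected: next-hop 34.244.255.190 via eth0 (matched /16)


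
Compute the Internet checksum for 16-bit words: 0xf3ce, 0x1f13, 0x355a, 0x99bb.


Sum all words (with carry folding):
+ 0xf3ce = 0xf3ce
+ 0x1f13 = 0x12e2
+ 0x355a = 0x483c
+ 0x99bb = 0xe1f7
One's complement: ~0xe1f7
Checksum = 0x1e08


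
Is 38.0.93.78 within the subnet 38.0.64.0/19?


Subnet network: 38.0.64.0
Test IP AND mask: 38.0.64.0
Yes, 38.0.93.78 is in 38.0.64.0/19


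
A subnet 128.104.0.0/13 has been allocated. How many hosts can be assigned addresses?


Host bits = 32 - 13 = 19
Total addresses = 2^19 = 524288
Usable = total - 2 (network and broadcast)
Usable hosts: 524286


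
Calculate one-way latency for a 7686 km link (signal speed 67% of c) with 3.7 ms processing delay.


Speed = 0.67 * 3e5 km/s = 201000 km/s
Propagation delay = 7686 / 201000 = 0.0382 s = 38.2388 ms
Processing delay = 3.7 ms
Total one-way latency = 41.9388 ms


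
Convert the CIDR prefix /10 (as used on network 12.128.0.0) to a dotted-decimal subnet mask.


/10 means 10 network bits, 22 host bits
Binary: 11111111110000000000000000000000
Mask: 255.192.0.0


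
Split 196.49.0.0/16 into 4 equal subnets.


New prefix = 16 + 2 = 18
Each subnet has 16384 addresses
  196.49.0.0/18
  196.49.64.0/18
  196.49.128.0/18
  196.49.192.0/18
Subnets: 196.49.0.0/18, 196.49.64.0/18, 196.49.128.0/18, 196.49.192.0/18


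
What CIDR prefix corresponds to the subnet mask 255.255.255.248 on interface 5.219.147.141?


Binary: 11111111.11111111.11111111.11111000
Count leading 1s
Prefix: /29


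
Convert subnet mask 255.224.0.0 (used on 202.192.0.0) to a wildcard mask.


Subnet mask: 255.224.0.0
Wildcard = 255.255.255.255 - subnet mask
255 - 255 = 0
255 - 224 = 31
255 - 0 = 255
255 - 0 = 255
Wildcard: 0.31.255.255


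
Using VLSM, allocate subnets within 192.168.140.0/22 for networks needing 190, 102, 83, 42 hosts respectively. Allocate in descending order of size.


190 hosts -> /24 (254 usable): 192.168.140.0/24
102 hosts -> /25 (126 usable): 192.168.141.0/25
83 hosts -> /25 (126 usable): 192.168.141.128/25
42 hosts -> /26 (62 usable): 192.168.142.0/26
Allocation: 192.168.140.0/24 (190 hosts, 254 usable); 192.168.141.0/25 (102 hosts, 126 usable); 192.168.141.128/25 (83 hosts, 126 usable); 192.168.142.0/26 (42 hosts, 62 usable)


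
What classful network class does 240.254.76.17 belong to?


First octet: 240
Binary: 11110000
1111xxxx -> Class E (240-255)
Class E (reserved), default mask N/A


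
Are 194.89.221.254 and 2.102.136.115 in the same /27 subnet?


Mask: 255.255.255.224
194.89.221.254 AND mask = 194.89.221.224
2.102.136.115 AND mask = 2.102.136.96
No, different subnets (194.89.221.224 vs 2.102.136.96)


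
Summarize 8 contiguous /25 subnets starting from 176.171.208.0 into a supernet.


Original prefix: /25
Number of subnets: 8 = 2^3
New prefix = 25 - 3 = 22
Supernet: 176.171.208.0/22


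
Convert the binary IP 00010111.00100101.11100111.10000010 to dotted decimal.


00010111 = 23
00100101 = 37
11100111 = 231
10000010 = 130
IP: 23.37.231.130


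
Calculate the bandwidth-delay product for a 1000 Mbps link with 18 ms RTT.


BDP = bandwidth * RTT
= 1000 Mbps * 18 ms
= 1000 * 1e6 * 18 / 1000 bits
= 18000000 bits
= 2250000 bytes
= 2197.2656 KB
BDP = 18000000 bits (2250000 bytes)


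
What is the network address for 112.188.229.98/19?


IP:   01110000.10111100.11100101.01100010
Mask: 11111111.11111111.11100000.00000000
AND operation:
Net:  01110000.10111100.11100000.00000000
Network: 112.188.224.0/19


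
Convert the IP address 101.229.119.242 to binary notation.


101 = 01100101
229 = 11100101
119 = 01110111
242 = 11110010
Binary: 01100101.11100101.01110111.11110010


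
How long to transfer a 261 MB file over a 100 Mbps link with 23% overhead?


Effective throughput = 100 * (1 - 23/100) = 77 Mbps
File size in Mb = 261 * 8 = 2088 Mb
Time = 2088 / 77
Time = 27.1169 seconds


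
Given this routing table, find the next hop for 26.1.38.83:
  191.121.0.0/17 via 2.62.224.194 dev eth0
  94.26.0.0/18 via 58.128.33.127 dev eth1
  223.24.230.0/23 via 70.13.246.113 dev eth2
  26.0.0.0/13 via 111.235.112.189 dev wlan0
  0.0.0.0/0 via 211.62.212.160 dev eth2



Longest prefix match for 26.1.38.83:
  /17 191.121.0.0: no
  /18 94.26.0.0: no
  /23 223.24.230.0: no
  /13 26.0.0.0: MATCH
  /0 0.0.0.0: MATCH
Selected: next-hop 111.235.112.189 via wlan0 (matched /13)


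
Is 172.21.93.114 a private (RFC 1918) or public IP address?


RFC 1918 private ranges:
  10.0.0.0/8 (10.0.0.0 - 10.255.255.255)
  172.16.0.0/12 (172.16.0.0 - 172.31.255.255)
  192.168.0.0/16 (192.168.0.0 - 192.168.255.255)
Private (in 172.16.0.0/12)


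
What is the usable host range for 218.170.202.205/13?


Network: 218.168.0.0
Broadcast: 218.175.255.255
First usable = network + 1
Last usable = broadcast - 1
Range: 218.168.0.1 to 218.175.255.254


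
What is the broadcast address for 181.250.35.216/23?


Network: 181.250.34.0/23
Host bits = 9
Set all host bits to 1:
Broadcast: 181.250.35.255


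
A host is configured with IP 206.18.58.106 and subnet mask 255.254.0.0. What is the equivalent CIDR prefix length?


Binary: 11111111.11111110.00000000.00000000
Count leading 1s
Prefix: /15


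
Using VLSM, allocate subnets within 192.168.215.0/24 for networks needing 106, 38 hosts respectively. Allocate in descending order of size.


106 hosts -> /25 (126 usable): 192.168.215.0/25
38 hosts -> /26 (62 usable): 192.168.215.128/26
Allocation: 192.168.215.0/25 (106 hosts, 126 usable); 192.168.215.128/26 (38 hosts, 62 usable)


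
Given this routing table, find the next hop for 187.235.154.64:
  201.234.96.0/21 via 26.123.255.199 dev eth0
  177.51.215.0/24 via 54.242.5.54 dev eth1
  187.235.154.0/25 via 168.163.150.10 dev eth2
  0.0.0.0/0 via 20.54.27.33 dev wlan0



Longest prefix match for 187.235.154.64:
  /21 201.234.96.0: no
  /24 177.51.215.0: no
  /25 187.235.154.0: MATCH
  /0 0.0.0.0: MATCH
Selected: next-hop 168.163.150.10 via eth2 (matched /25)


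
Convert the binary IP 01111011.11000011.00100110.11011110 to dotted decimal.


01111011 = 123
11000011 = 195
00100110 = 38
11011110 = 222
IP: 123.195.38.222


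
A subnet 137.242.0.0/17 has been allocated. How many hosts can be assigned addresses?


Host bits = 32 - 17 = 15
Total addresses = 2^15 = 32768
Usable = total - 2 (network and broadcast)
Usable hosts: 32766


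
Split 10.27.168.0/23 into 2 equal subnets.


New prefix = 23 + 1 = 24
Each subnet has 256 addresses
  10.27.168.0/24
  10.27.169.0/24
Subnets: 10.27.168.0/24, 10.27.169.0/24


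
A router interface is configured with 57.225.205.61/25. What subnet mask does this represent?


/25 means 25 network bits, 7 host bits
Binary: 11111111111111111111111110000000
Mask: 255.255.255.128


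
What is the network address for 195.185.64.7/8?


IP:   11000011.10111001.01000000.00000111
Mask: 11111111.00000000.00000000.00000000
AND operation:
Net:  11000011.00000000.00000000.00000000
Network: 195.0.0.0/8


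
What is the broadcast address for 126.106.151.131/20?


Network: 126.106.144.0/20
Host bits = 12
Set all host bits to 1:
Broadcast: 126.106.159.255


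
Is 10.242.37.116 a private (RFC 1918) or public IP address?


RFC 1918 private ranges:
  10.0.0.0/8 (10.0.0.0 - 10.255.255.255)
  172.16.0.0/12 (172.16.0.0 - 172.31.255.255)
  192.168.0.0/16 (192.168.0.0 - 192.168.255.255)
Private (in 10.0.0.0/8)


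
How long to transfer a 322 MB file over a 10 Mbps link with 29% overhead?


Effective throughput = 10 * (1 - 29/100) = 7.1 Mbps
File size in Mb = 322 * 8 = 2576 Mb
Time = 2576 / 7.1
Time = 362.8169 seconds


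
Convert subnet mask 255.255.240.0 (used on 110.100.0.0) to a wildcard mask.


Subnet mask: 255.255.240.0
Wildcard = 255.255.255.255 - subnet mask
255 - 255 = 0
255 - 255 = 0
255 - 240 = 15
255 - 0 = 255
Wildcard: 0.0.15.255


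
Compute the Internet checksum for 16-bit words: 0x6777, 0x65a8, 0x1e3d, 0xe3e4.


Sum all words (with carry folding):
+ 0x6777 = 0x6777
+ 0x65a8 = 0xcd1f
+ 0x1e3d = 0xeb5c
+ 0xe3e4 = 0xcf41
One's complement: ~0xcf41
Checksum = 0x30be


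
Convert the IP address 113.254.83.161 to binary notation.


113 = 01110001
254 = 11111110
83 = 01010011
161 = 10100001
Binary: 01110001.11111110.01010011.10100001


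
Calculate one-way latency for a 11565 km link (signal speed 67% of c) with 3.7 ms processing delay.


Speed = 0.67 * 3e5 km/s = 201000 km/s
Propagation delay = 11565 / 201000 = 0.0575 s = 57.5373 ms
Processing delay = 3.7 ms
Total one-way latency = 61.2373 ms


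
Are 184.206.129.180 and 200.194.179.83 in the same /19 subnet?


Mask: 255.255.224.0
184.206.129.180 AND mask = 184.206.128.0
200.194.179.83 AND mask = 200.194.160.0
No, different subnets (184.206.128.0 vs 200.194.160.0)


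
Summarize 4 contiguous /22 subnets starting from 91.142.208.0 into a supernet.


Original prefix: /22
Number of subnets: 4 = 2^2
New prefix = 22 - 2 = 20
Supernet: 91.142.208.0/20


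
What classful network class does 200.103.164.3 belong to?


First octet: 200
Binary: 11001000
110xxxxx -> Class C (192-223)
Class C, default mask 255.255.255.0 (/24)


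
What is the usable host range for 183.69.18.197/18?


Network: 183.69.0.0
Broadcast: 183.69.63.255
First usable = network + 1
Last usable = broadcast - 1
Range: 183.69.0.1 to 183.69.63.254


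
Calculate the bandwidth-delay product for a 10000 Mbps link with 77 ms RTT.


BDP = bandwidth * RTT
= 10000 Mbps * 77 ms
= 10000 * 1e6 * 77 / 1000 bits
= 770000000 bits
= 96250000 bytes
= 93994.1406 KB
BDP = 770000000 bits (96250000 bytes)


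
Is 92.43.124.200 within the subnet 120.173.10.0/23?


Subnet network: 120.173.10.0
Test IP AND mask: 92.43.124.0
No, 92.43.124.200 is not in 120.173.10.0/23


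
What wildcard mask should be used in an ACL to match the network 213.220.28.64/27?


Subnet mask: 255.255.255.224
Wildcard = 255.255.255.255 - subnet mask
255 - 255 = 0
255 - 255 = 0
255 - 255 = 0
255 - 224 = 31
Wildcard: 0.0.0.31


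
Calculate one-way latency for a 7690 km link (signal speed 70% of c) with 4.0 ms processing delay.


Speed = 0.7 * 3e5 km/s = 210000 km/s
Propagation delay = 7690 / 210000 = 0.0366 s = 36.619 ms
Processing delay = 4.0 ms
Total one-way latency = 40.619 ms


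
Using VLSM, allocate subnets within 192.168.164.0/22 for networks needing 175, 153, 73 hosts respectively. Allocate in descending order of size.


175 hosts -> /24 (254 usable): 192.168.164.0/24
153 hosts -> /24 (254 usable): 192.168.165.0/24
73 hosts -> /25 (126 usable): 192.168.166.0/25
Allocation: 192.168.164.0/24 (175 hosts, 254 usable); 192.168.165.0/24 (153 hosts, 254 usable); 192.168.166.0/25 (73 hosts, 126 usable)


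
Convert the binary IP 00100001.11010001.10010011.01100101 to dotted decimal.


00100001 = 33
11010001 = 209
10010011 = 147
01100101 = 101
IP: 33.209.147.101


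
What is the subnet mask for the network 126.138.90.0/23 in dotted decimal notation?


/23 means 23 network bits, 9 host bits
Binary: 11111111111111111111111000000000
Mask: 255.255.254.0


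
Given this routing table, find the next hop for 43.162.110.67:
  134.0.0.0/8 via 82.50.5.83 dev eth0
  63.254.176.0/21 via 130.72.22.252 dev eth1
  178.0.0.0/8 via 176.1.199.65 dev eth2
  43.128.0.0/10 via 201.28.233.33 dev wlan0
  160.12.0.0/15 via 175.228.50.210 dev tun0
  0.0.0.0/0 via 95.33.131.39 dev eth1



Longest prefix match for 43.162.110.67:
  /8 134.0.0.0: no
  /21 63.254.176.0: no
  /8 178.0.0.0: no
  /10 43.128.0.0: MATCH
  /15 160.12.0.0: no
  /0 0.0.0.0: MATCH
Selected: next-hop 201.28.233.33 via wlan0 (matched /10)


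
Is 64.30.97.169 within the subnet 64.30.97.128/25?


Subnet network: 64.30.97.128
Test IP AND mask: 64.30.97.128
Yes, 64.30.97.169 is in 64.30.97.128/25


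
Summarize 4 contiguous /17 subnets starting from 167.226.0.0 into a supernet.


Original prefix: /17
Number of subnets: 4 = 2^2
New prefix = 17 - 2 = 15
Supernet: 167.226.0.0/15
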